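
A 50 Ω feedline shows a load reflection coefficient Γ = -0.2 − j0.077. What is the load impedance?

Z_L = Z_0·(1 + Γ)/(1 − Γ) = 50·(0.8 − j0.077)/(1.2 + j0.077)

Z_L ≈ 33 − j5.33 Ω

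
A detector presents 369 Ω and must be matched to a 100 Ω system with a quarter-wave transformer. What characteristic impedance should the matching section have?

Z_qwt = √(Z_0·R_L) = √(100 × 369) = √36900

Z_qwt ≈ 192 Ω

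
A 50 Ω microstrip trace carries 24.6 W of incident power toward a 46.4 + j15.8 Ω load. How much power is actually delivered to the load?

|Γ| = |(-3.6 + j15.8)/(96.4 + j15.8)| = 0.166
|Γ|² = 0.0275
P_refl = |Γ|²·P_inc = 0.677 W, P_del = (1 − |Γ|²)·P_inc = 23.9 W

P_delivered ≈ 23.9 W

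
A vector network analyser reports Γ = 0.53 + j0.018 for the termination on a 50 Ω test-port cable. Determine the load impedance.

Z_L = Z_0·(1 + Γ)/(1 − Γ) = 50·(1.53 + j0.018)/(0.47 − j0.018)

Z_L ≈ 162 + j8.14 Ω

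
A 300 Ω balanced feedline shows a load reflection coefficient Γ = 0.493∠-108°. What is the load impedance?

Z_L = Z_0·(1 + Γ)/(1 − Γ) = 300·(0.848 − j0.469)/(1.15 + j0.469)

Z_L ≈ 147 − j182 Ω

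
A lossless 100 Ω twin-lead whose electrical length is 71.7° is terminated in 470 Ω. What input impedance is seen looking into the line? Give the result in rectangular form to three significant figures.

tan(βl) = tan(71.7°) = 3.02
Z_in = Z_0·(Z_L + jZ_0·tanβl)/(Z_0 + jZ_L·tanβl)
     = 100·(470 + j302)/(100 + j1420)

Z_in ≈ 23.5 − j31.4 Ω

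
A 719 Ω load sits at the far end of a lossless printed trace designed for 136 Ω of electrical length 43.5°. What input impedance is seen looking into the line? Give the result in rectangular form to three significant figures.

Z_in ≈ 52.2 − j133 Ω

tan(βl) = tan(43.5°) = 0.949
Z_in = Z_0·(Z_L + jZ_0·tanβl)/(Z_0 + jZ_L·tanβl)
     = 136·(719 + j129)/(136 + j682)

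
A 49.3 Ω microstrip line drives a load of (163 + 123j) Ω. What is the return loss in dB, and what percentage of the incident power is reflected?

Γ = (113.7 + j123)/(212.3 + j123), |Γ| = 0.683
RL = −20·log₁₀(0.683) = 3.32 dB
P_refl/P_inc = |Γ|² = 0.466

RL ≈ 3.32 dB; 46.6% of incident power reflected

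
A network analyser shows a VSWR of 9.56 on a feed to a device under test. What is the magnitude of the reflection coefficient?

|Γ| = (S − 1)/(S + 1) = (9.56 − 1)/(9.56 + 1) = 8.56/10.6

|Γ| ≈ 0.811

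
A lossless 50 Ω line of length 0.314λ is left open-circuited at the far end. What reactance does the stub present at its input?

βl = 2π × 0.314 = 113°
tan(βl) = -2.35
For an open-circuited stub, Z_in = −jZ_0·cot(βl) = −jZ_0/tan(βl)

X_in ≈ 21.3 Ω (inductive)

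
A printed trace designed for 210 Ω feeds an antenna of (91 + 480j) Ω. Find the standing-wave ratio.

Γ = (Z_L − Z_0)/(Z_L + Z_0) = (-119 + j480)/(301 + j480)
|Γ| = 495/567 = 0.873
VSWR = (1 + |Γ|)/(1 − |Γ|) = 1.87/0.127

VSWR ≈ 14.7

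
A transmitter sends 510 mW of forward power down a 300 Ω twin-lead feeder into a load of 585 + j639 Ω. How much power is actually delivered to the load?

|Γ| = |(285 + j639)/(885 + j639)| = 0.641
|Γ|² = 0.411
P_refl = |Γ|²·P_inc = 210 mW, P_del = (1 − |Γ|²)·P_inc = 300 mW

P_delivered ≈ 300 mW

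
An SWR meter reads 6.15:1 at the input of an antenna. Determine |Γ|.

|Γ| = (S − 1)/(S + 1) = (6.15 − 1)/(6.15 + 1) = 5.15/7.15

|Γ| ≈ 0.72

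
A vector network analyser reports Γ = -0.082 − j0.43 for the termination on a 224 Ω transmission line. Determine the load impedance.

Z_L ≈ 134 − j142 Ω

Z_L = Z_0·(1 + Γ)/(1 − Γ) = 224·(0.918 − j0.43)/(1.08 + j0.43)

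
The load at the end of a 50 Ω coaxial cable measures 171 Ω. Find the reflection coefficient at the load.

Γ = 0.548

Γ = (Z_L − Z_0)/(Z_L + Z_0) = (171 − 50)/(171 + 50) = 121/221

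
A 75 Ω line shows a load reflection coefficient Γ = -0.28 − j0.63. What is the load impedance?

Z_L ≈ 19.3 − j46.4 Ω

Z_L = Z_0·(1 + Γ)/(1 − Γ) = 75·(0.72 − j0.63)/(1.28 + j0.63)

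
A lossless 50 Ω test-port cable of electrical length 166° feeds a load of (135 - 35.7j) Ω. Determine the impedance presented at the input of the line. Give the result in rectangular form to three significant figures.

Z_in ≈ 127 + j45.4 Ω

tan(βl) = tan(166°) = -0.249
Z_in = Z_0·(Z_L + jZ_0·tanβl)/(Z_0 + jZ_L·tanβl)
     = 50·(135 − j48.2)/(41.1 − j33.7)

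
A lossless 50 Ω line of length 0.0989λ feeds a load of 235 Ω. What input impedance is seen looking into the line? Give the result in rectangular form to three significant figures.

βl = 2π × 0.0989 = 35.6°
tan(βl) = tan(35.6°) = 0.716
Z_in = Z_0·(Z_L + jZ_0·tanβl)/(Z_0 + jZ_L·tanβl)
     = 50·(235 + j35.8)/(50 + j168)

Z_in ≈ 28.8 − j61.3 Ω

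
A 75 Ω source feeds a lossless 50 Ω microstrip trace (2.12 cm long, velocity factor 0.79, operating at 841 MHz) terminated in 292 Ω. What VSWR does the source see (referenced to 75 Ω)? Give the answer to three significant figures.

VSWR ≈ 4.93

λ = v/f = 0.79·c / 841 MHz = 0.282 m
βl = 2π·l/λ = 2π × 0.0752 = 27.1°
tan(βl) = 0.511
Z_in = Z_0·(Z_L + jZ_0·tanβl)/(Z_0 + jZ_L·tanβl) = 37.1 − j85.3 Ω
Γ_s = (Z_in − Z_s)/(Z_in + Z_s) = (-37.9 − j85.3)/(112 − j85.3), |Γ_s| = 0.663
VSWR = (1 + |Γ_s|)/(1 − |Γ_s|)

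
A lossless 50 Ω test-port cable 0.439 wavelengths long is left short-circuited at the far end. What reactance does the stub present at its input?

X_in ≈ -20.2 Ω (capacitive)

βl = 2π × 0.439 = 158°
tan(βl) = -0.403
For a short-circuited stub, Z_in = jZ_0·tan(βl)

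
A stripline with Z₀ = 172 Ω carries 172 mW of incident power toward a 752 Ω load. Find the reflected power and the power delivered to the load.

P_reflected ≈ 67.8 mW; P_delivered ≈ 104 mW

Γ = (752 − 172)/(752 + 172) = 0.628
|Γ|² = 0.394
P_refl = |Γ|²·P_inc = 67.8 mW, P_del = (1 − |Γ|²)·P_inc = 104 mW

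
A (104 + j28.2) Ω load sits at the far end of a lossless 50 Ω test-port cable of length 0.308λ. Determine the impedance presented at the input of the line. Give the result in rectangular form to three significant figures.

βl = 2π × 0.308 = 111°
tan(βl) = tan(111°) = -2.62
Z_in = Z_0·(Z_L + jZ_0·tanβl)/(Z_0 + jZ_L·tanβl)
     = 50·(104 − j103)/(124 − j273)

Z_in ≈ 22.8 + j8.7 Ω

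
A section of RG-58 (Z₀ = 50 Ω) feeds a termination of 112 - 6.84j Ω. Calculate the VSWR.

VSWR ≈ 2.25

Γ = (Z_L − Z_0)/(Z_L + Z_0) = (62 − j6.84)/(162 − j6.84)
|Γ| = 62.4/162 = 0.385
VSWR = (1 + |Γ|)/(1 − |Γ|) = 1.38/0.615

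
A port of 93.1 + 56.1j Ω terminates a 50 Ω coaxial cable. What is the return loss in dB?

Γ = (43.1 + j56.1)/(143.1 + j56.1), |Γ| = 0.46
RL = −20·log₁₀|Γ| = −20·log₁₀(0.46)

RL ≈ 6.74 dB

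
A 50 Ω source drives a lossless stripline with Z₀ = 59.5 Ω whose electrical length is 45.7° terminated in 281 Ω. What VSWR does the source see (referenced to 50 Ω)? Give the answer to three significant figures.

VSWR ≈ 4.78

tan(βl) = 1.02
Z_in = Z_0·(Z_L + jZ_0·tanβl)/(Z_0 + jZ_L·tanβl) = 23.6 − j53.2 Ω
Γ_s = (Z_in − Z_s)/(Z_in + Z_s) = (-26.4 − j53.2)/(73.6 − j53.2), |Γ_s| = 0.654
VSWR = (1 + |Γ_s|)/(1 − |Γ_s|)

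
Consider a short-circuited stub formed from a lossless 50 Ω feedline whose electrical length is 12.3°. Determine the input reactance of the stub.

X_in ≈ 10.9 Ω (inductive)

tan(βl) = 0.218
For a short-circuited stub, Z_in = jZ_0·tan(βl)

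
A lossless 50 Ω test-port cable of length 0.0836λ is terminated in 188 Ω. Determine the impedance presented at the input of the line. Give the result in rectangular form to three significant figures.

βl = 2π × 0.0836 = 30.1°
tan(βl) = tan(30.1°) = 0.58
Z_in = Z_0·(Z_L + jZ_0·tanβl)/(Z_0 + jZ_L·tanβl)
     = 50·(188 + j29)/(50 + j109)

Z_in ≈ 43.7 − j66.2 Ω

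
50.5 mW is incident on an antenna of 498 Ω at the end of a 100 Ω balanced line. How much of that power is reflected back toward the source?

Γ = (498 − 100)/(498 + 100) = 0.666
|Γ|² = 0.443
P_refl = |Γ|²·P_inc = 22.4 mW, P_del = (1 − |Γ|²)·P_inc = 28.1 mW

P_reflected ≈ 22.4 mW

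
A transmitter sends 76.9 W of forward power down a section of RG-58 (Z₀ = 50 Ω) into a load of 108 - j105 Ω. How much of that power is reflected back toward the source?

|Γ| = |(58 − j105)/(158 − j105)| = 0.632
|Γ|² = 0.4
P_refl = |Γ|²·P_inc = 30.7 W, P_del = (1 − |Γ|²)·P_inc = 46.2 W

P_reflected ≈ 30.7 W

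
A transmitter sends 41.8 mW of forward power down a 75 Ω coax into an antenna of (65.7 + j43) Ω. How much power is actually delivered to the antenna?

P_delivered ≈ 38.1 mW

|Γ| = |(-9.3 + j43)/(140.7 + j43)| = 0.299
|Γ|² = 0.0894
P_refl = |Γ|²·P_inc = 3.74 mW, P_del = (1 − |Γ|²)·P_inc = 38.1 mW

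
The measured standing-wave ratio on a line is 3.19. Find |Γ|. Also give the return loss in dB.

|Γ| = (S − 1)/(S + 1) = (3.19 − 1)/(3.19 + 1) = 2.19/4.19
RL = −20·log₁₀|Γ| = −20·log₁₀(0.523)

|Γ| ≈ 0.523; return loss ≈ 5.64 dB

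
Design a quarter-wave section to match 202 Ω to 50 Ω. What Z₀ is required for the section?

Z_qwt = √(Z_0·R_L) = √(50 × 202) = √10100

Z_qwt ≈ 100 Ω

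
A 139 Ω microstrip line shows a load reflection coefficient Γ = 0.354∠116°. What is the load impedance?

Z_L ≈ 84.7 + j61.6 Ω

Z_L = Z_0·(1 + Γ)/(1 − Γ) = 139·(0.845 + j0.318)/(1.16 − j0.318)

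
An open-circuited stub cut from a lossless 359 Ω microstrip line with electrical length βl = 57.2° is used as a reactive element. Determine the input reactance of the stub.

tan(βl) = 1.55
For an open-circuited stub, Z_in = −jZ_0·cot(βl) = −jZ_0/tan(βl)

X_in ≈ -231 Ω (capacitive)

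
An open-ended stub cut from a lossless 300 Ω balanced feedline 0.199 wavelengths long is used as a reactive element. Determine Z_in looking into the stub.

Z_in ≈ −j99.6 Ω

βl = 2π × 0.199 = 71.6°
tan(βl) = 3.01
For an open-ended stub, Z_in = −jZ_0·cot(βl) = −jZ_0/tan(βl)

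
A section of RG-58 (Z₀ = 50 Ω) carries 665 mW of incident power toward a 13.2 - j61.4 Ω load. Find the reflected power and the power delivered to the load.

P_reflected ≈ 439 mW; P_delivered ≈ 226 mW

|Γ| = |(-36.8 − j61.4)/(63.2 − j61.4)| = 0.812
|Γ|² = 0.66
P_refl = |Γ|²·P_inc = 439 mW, P_del = (1 − |Γ|²)·P_inc = 226 mW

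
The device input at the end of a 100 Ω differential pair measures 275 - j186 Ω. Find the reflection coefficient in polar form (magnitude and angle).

Γ ≈ 0.61 ∠ -20.4°

Γ = (Z_L − Z_0)/(Z_L + Z_0) = (175 − j186)/(375 − j186)
|Γ| = 255/419 = 0.61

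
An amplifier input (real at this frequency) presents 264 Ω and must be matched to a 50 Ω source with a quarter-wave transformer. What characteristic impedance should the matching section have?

Z_qwt ≈ 115 Ω

Z_qwt = √(Z_0·R_L) = √(50 × 264) = √13200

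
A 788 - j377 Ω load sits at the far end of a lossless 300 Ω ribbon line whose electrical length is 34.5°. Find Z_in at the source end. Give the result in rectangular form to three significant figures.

tan(βl) = tan(34.5°) = 0.687
Z_in = Z_0·(Z_L + jZ_0·tanβl)/(Z_0 + jZ_L·tanβl)
     = 300·(788 − j171)/(559 + j542)

Z_in ≈ 172 − j259 Ω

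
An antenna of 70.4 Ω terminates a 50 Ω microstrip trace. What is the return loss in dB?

RL ≈ 15.4 dB

Γ = (70.4 − 50)/(70.4 + 50) = 0.169
RL = −20·log₁₀|Γ| = −20·log₁₀(0.169)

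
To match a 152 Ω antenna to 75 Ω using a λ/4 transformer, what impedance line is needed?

Z_qwt ≈ 107 Ω

Z_qwt = √(Z_0·R_L) = √(75 × 152) = √11400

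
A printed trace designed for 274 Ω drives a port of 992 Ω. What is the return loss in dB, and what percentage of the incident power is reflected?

RL ≈ 4.93 dB; 32.2% of incident power reflected

Γ = (992 − 274)/(992 + 274) = 0.567
RL = −20·log₁₀(0.567) = 4.93 dB
P_refl/P_inc = |Γ|² = 0.322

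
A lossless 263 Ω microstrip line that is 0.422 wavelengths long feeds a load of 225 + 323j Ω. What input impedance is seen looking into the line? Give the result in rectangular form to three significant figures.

βl = 2π × 0.422 = 152°
tan(βl) = tan(152°) = -0.534
Z_in = Z_0·(Z_L + jZ_0·tanβl)/(Z_0 + jZ_L·tanβl)
     = 263·(225 + j183)/(435 − j120)

Z_in ≈ 98 + j137 Ω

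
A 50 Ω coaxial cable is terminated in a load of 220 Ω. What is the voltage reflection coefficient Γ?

Γ = 0.63

Γ = (Z_L − Z_0)/(Z_L + Z_0) = (220 − 50)/(220 + 50) = 170/270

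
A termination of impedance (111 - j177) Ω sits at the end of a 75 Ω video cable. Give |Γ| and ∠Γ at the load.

Γ = (Z_L − Z_0)/(Z_L + Z_0) = (36 − j177)/(186 − j177)
|Γ| = 181/257 = 0.703

Γ ≈ 0.703 ∠ -34.9°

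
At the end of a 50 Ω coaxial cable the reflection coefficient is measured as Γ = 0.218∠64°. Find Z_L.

Z_L = Z_0·(1 + Γ)/(1 − Γ) = 50·(1.1 + j0.196)/(0.904 − j0.196)

Z_L ≈ 55.6 + j22.9 Ω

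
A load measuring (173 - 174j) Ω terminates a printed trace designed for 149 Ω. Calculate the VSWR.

VSWR ≈ 2.85

Γ = (Z_L − Z_0)/(Z_L + Z_0) = (24 − j174)/(322 − j174)
|Γ| = 176/366 = 0.48
VSWR = (1 + |Γ|)/(1 − |Γ|) = 1.48/0.52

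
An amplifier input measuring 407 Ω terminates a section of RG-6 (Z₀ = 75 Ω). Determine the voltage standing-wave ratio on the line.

VSWR ≈ 5.43

Γ = (407 − 75)/(407 + 75) = 0.689
VSWR = (1 + 0.689)/(1 − 0.689)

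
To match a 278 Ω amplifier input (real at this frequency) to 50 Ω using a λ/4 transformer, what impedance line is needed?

Z_qwt = √(Z_0·R_L) = √(50 × 278) = √13900

Z_qwt ≈ 118 Ω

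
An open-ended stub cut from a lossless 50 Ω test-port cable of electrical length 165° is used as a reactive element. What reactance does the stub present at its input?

X_in ≈ 187 Ω (inductive)

tan(βl) = -0.268
For an open-ended stub, Z_in = −jZ_0·cot(βl) = −jZ_0/tan(βl)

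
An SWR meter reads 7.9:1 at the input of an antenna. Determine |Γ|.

|Γ| = (S − 1)/(S + 1) = (7.9 − 1)/(7.9 + 1) = 6.9/8.9

|Γ| ≈ 0.775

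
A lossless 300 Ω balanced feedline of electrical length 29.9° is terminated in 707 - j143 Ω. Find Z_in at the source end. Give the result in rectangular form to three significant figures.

tan(βl) = tan(29.9°) = 0.575
Z_in = Z_0·(Z_L + jZ_0·tanβl)/(Z_0 + jZ_L·tanβl)
     = 300·(707 + j29.5)/(382 + j407)

Z_in ≈ 272 − j266 Ω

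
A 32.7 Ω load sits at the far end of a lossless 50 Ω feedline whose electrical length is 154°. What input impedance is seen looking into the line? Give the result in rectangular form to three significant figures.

tan(βl) = tan(154°) = -0.488
Z_in = Z_0·(Z_L + jZ_0·tanβl)/(Z_0 + jZ_L·tanβl)
     = 50·(32.7 − j24.4)/(50 − j15.9)

Z_in ≈ 36.7 − j12.7 Ω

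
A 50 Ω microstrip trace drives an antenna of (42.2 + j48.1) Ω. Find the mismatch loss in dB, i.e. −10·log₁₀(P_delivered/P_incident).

mismatch loss ≈ 1.08 dB

Γ = (-7.8 + j48.1)/(92.2 + j48.1), |Γ| = 0.469
|Γ|² = 0.22, so P_del/P_inc = 1 − |Γ|² = 0.78
ML = −10·log₁₀(1 − |Γ|²)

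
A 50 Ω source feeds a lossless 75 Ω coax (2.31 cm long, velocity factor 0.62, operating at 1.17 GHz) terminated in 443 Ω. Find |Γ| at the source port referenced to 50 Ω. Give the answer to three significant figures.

λ = v/f = 0.62·c / 1.17 GHz = 0.159 m
βl = 2π·l/λ = 2π × 0.145 = 52.3°
tan(βl) = 1.29
Z_in = Z_0·(Z_L + jZ_0·tanβl)/(Z_0 + jZ_L·tanβl) = 19.9 − j55.3 Ω
Γ_s = (Z_in − Z_s)/(Z_in + Z_s) = (-30.1 − j55.3)/(69.9 − j55.3), |Γ_s| = 0.706

|Γ| ≈ 0.706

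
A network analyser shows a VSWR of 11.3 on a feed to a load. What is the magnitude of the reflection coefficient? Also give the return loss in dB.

|Γ| ≈ 0.837; return loss ≈ 1.54 dB

|Γ| = (S − 1)/(S + 1) = (11.3 − 1)/(11.3 + 1) = 10.3/12.3
RL = −20·log₁₀|Γ| = −20·log₁₀(0.837)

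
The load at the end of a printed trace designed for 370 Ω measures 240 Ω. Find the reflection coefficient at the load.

Γ = (Z_L − Z_0)/(Z_L + Z_0) = (240 − 370)/(240 + 370) = -130/610

Γ = -0.213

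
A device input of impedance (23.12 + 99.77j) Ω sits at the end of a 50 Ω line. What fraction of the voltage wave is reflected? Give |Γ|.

|Γ| ≈ 0.835

Γ = (Z_L − Z_0)/(Z_L + Z_0) = (-26.88 + j99.77)/(73.12 + j99.77)
|Γ| = 103/124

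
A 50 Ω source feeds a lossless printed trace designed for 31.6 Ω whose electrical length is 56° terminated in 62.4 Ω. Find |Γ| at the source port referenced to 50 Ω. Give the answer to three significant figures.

|Γ| ≈ 0.449

tan(βl) = 1.48
Z_in = Z_0·(Z_L + jZ_0·tanβl)/(Z_0 + jZ_L·tanβl) = 20.9 − j14.2 Ω
Γ_s = (Z_in − Z_s)/(Z_in + Z_s) = (-29.1 − j14.2)/(70.9 − j14.2), |Γ_s| = 0.449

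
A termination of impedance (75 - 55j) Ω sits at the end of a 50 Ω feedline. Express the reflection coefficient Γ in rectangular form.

Γ ≈ 0.33 − j0.295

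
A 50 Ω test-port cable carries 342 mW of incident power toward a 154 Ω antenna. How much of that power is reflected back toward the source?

Γ = (154 − 50)/(154 + 50) = 0.51
|Γ|² = 0.26
P_refl = |Γ|²·P_inc = 88.9 mW, P_del = (1 − |Γ|²)·P_inc = 253 mW

P_reflected ≈ 88.9 mW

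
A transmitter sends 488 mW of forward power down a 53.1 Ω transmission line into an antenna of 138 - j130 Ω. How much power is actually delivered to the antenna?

|Γ| = |(84.9 − j130)/(191.1 − j130)| = 0.672
|Γ|² = 0.451
P_refl = |Γ|²·P_inc = 220 mW, P_del = (1 − |Γ|²)·P_inc = 268 mW

P_delivered ≈ 268 mW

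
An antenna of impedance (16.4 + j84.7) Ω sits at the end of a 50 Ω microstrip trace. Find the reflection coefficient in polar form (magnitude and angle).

Γ = (Z_L − Z_0)/(Z_L + Z_0) = (-33.6 + j84.7)/(66.4 + j84.7)
|Γ| = 91.1/108 = 0.847

Γ ≈ 0.847 ∠ 59.7°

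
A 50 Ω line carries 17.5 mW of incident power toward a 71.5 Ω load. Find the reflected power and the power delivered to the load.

Γ = (71.5 − 50)/(71.5 + 50) = 0.177
|Γ|² = 0.0313
P_refl = |Γ|²·P_inc = 0.548 mW, P_del = (1 − |Γ|²)·P_inc = 17 mW

P_reflected ≈ 0.548 mW; P_delivered ≈ 17 mW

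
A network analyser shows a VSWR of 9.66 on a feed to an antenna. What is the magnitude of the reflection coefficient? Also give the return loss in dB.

|Γ| ≈ 0.812; return loss ≈ 1.8 dB

|Γ| = (S − 1)/(S + 1) = (9.66 − 1)/(9.66 + 1) = 8.66/10.7
RL = −20·log₁₀|Γ| = −20·log₁₀(0.812)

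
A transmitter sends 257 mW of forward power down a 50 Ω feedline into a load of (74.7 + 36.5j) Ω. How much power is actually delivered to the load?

P_delivered ≈ 227 mW

|Γ| = |(24.7 + j36.5)/(124.7 + j36.5)| = 0.339
|Γ|² = 0.115
P_refl = |Γ|²·P_inc = 29.6 mW, P_del = (1 − |Γ|²)·P_inc = 227 mW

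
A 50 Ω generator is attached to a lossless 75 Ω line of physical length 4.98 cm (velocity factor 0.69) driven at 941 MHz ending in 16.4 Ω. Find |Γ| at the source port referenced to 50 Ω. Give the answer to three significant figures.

|Γ| ≈ 0.743

λ = v/f = 0.69·c / 941 MHz = 0.22 m
βl = 2π·l/λ = 2π × 0.226 = 81.5°
tan(βl) = 6.69
Z_in = Z_0·(Z_L + jZ_0·tanβl)/(Z_0 + jZ_L·tanβl) = 239 + j152 Ω
Γ_s = (Z_in − Z_s)/(Z_in + Z_s) = (189 + j152)/(289 + j152), |Γ_s| = 0.743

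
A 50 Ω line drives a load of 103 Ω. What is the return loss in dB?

RL ≈ 9.21 dB

Γ = (103 − 50)/(103 + 50) = 0.346
RL = −20·log₁₀|Γ| = −20·log₁₀(0.346)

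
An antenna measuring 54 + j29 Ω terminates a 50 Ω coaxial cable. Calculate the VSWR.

Γ = (Z_L − Z_0)/(Z_L + Z_0) = (4 + j29)/(104 + j29)
|Γ| = 29.3/108 = 0.271
VSWR = (1 + |Γ|)/(1 − |Γ|) = 1.27/0.729

VSWR ≈ 1.74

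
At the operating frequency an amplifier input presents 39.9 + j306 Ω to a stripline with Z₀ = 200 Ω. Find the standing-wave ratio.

VSWR ≈ 16.9

Γ = (Z_L − Z_0)/(Z_L + Z_0) = (-160.1 + j306)/(239.9 + j306)
|Γ| = 345/389 = 0.888
VSWR = (1 + |Γ|)/(1 − |Γ|) = 1.89/0.112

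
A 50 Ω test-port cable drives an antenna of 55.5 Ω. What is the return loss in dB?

RL ≈ 25.7 dB

Γ = (55.5 − 50)/(55.5 + 50) = 0.0521
RL = −20·log₁₀|Γ| = −20·log₁₀(0.0521)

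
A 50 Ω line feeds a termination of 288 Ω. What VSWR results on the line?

For a purely resistive load, VSWR = R_L/Z_0 or Z_0/R_L (whichever > 1) = 288/50

VSWR ≈ 5.76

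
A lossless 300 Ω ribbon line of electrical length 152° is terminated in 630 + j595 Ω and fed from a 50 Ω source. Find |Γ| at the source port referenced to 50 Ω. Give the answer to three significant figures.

|Γ| ≈ 0.873

tan(βl) = -0.532
Z_in = Z_0·(Z_L + jZ_0·tanβl)/(Z_0 + jZ_L·tanβl) = 148 + j292 Ω
Γ_s = (Z_in − Z_s)/(Z_in + Z_s) = (97.8 + j292)/(198 + j292), |Γ_s| = 0.873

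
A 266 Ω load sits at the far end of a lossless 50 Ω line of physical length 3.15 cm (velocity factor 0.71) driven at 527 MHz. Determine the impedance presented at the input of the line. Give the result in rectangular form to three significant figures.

λ = v/f = 0.71·c / 527 MHz = 0.404 m
βl = 2π·l/λ = 2π × 0.0779 = 28.1°
tan(βl) = tan(28.1°) = 0.533
Z_in = Z_0·(Z_L + jZ_0·tanβl)/(Z_0 + jZ_L·tanβl)
     = 50·(266 + j26.6)/(50 + j142)

Z_in ≈ 37.8 − j80.5 Ω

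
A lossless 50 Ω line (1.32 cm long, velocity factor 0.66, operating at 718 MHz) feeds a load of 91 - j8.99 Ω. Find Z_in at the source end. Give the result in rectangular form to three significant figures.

Z_in ≈ 69.6 − j31 Ω

λ = v/f = 0.66·c / 718 MHz = 0.276 m
βl = 2π·l/λ = 2π × 0.0479 = 17.2°
tan(βl) = tan(17.2°) = 0.31
Z_in = Z_0·(Z_L + jZ_0·tanβl)/(Z_0 + jZ_L·tanβl)
     = 50·(91 + j6.52)/(52.8 + j28.2)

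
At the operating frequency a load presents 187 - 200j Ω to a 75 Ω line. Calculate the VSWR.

VSWR ≈ 5.57

Γ = (Z_L − Z_0)/(Z_L + Z_0) = (112 − j200)/(262 − j200)
|Γ| = 229/330 = 0.695
VSWR = (1 + |Γ|)/(1 − |Γ|) = 1.7/0.305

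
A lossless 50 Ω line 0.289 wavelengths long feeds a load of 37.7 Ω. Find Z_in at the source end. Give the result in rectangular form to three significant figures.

Z_in ≈ 63.5 − j8.55 Ω

βl = 2π × 0.289 = 104°
tan(βl) = tan(104°) = -4
Z_in = Z_0·(Z_L + jZ_0·tanβl)/(Z_0 + jZ_L·tanβl)
     = 50·(37.7 − j200)/(50 − j151)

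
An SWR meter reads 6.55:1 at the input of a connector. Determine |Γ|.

|Γ| ≈ 0.735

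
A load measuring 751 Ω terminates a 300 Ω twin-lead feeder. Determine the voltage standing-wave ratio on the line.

Γ = (751 − 300)/(751 + 300) = 0.429
VSWR = (1 + 0.429)/(1 − 0.429)

VSWR ≈ 2.5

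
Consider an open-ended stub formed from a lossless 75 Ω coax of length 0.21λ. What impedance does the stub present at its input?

Z_in ≈ −j19.3 Ω

βl = 2π × 0.21 = 75.6°
tan(βl) = 3.89
For an open-ended stub, Z_in = −jZ_0·cot(βl) = −jZ_0/tan(βl)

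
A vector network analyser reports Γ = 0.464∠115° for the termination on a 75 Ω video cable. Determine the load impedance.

Z_L ≈ 36.6 + j39.2 Ω

Z_L = Z_0·(1 + Γ)/(1 − Γ) = 75·(0.804 + j0.421)/(1.2 − j0.421)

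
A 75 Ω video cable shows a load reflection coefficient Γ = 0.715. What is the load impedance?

Z_L = Z_0·(1 + Γ)/(1 − Γ) = 75·(1.71)/(0.285)

Z_L ≈ 451 Ω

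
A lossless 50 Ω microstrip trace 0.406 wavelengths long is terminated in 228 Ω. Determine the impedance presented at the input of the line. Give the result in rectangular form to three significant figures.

Z_in ≈ 31.9 + j64.1 Ω

βl = 2π × 0.406 = 146°
tan(βl) = tan(146°) = -0.67
Z_in = Z_0·(Z_L + jZ_0·tanβl)/(Z_0 + jZ_L·tanβl)
     = 50·(228 − j33.5)/(50 − j153)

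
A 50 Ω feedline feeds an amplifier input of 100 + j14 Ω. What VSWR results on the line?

VSWR ≈ 2.05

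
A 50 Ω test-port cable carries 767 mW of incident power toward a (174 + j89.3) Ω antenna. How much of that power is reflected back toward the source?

|Γ| = |(124 + j89.3)/(224 + j89.3)| = 0.634
|Γ|² = 0.402
P_refl = |Γ|²·P_inc = 308 mW, P_del = (1 − |Γ|²)·P_inc = 459 mW

P_reflected ≈ 308 mW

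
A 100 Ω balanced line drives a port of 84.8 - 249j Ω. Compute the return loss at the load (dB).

RL ≈ 1.89 dB

Γ = (-15.2 − j249)/(184.8 − j249), |Γ| = 0.805
RL = −20·log₁₀|Γ| = −20·log₁₀(0.805)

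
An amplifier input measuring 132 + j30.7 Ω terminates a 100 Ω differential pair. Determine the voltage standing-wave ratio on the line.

Γ = (Z_L − Z_0)/(Z_L + Z_0) = (32 + j30.7)/(232 + j30.7)
|Γ| = 44.3/234 = 0.189
VSWR = (1 + |Γ|)/(1 − |Γ|) = 1.19/0.811

VSWR ≈ 1.47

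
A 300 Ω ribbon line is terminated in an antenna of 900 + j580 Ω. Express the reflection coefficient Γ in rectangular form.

Γ = (Z_L − Z_0)/(Z_L + Z_0) = (600 + j580)/(1200 + j580)

Γ ≈ 0.595 + j0.196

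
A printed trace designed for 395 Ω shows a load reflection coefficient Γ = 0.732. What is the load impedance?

Z_L = Z_0·(1 + Γ)/(1 − Γ) = 395·(1.73)/(0.268)

Z_L ≈ 2550 Ω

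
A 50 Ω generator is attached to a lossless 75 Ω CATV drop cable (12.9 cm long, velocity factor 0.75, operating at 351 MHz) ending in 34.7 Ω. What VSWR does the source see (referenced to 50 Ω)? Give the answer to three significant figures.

λ = v/f = 0.75·c / 351 MHz = 0.641 m
βl = 2π·l/λ = 2π × 0.201 = 72.4°
tan(βl) = 3.16
Z_in = Z_0·(Z_L + jZ_0·tanβl)/(Z_0 + jZ_L·tanβl) = 122 + j59.4 Ω
Γ_s = (Z_in − Z_s)/(Z_in + Z_s) = (71.5 + j59.4)/(172 + j59.4), |Γ_s| = 0.512
VSWR = (1 + |Γ_s|)/(1 − |Γ_s|)

VSWR ≈ 3.1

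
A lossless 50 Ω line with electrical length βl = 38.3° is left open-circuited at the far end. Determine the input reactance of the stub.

X_in ≈ -63.3 Ω (capacitive)

tan(βl) = 0.79
For an open-circuited stub, Z_in = −jZ_0·cot(βl) = −jZ_0/tan(βl)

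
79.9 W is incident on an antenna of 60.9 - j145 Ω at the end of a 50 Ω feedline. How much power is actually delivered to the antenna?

|Γ| = |(10.9 − j145)/(110.9 − j145)| = 0.797
|Γ|² = 0.634
P_refl = |Γ|²·P_inc = 50.7 W, P_del = (1 − |Γ|²)·P_inc = 29.2 W

P_delivered ≈ 29.2 W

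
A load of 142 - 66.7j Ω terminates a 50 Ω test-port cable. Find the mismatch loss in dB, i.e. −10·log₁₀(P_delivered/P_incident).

mismatch loss ≈ 1.63 dB

Γ = (92 − j66.7)/(192 − j66.7), |Γ| = 0.559
|Γ|² = 0.313, so P_del/P_inc = 1 − |Γ|² = 0.687
ML = −10·log₁₀(1 − |Γ|²)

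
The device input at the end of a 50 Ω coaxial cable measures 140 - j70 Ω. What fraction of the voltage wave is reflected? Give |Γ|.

Γ = (Z_L − Z_0)/(Z_L + Z_0) = (90 − j70)/(190 − j70)
|Γ| = 114/202

|Γ| ≈ 0.563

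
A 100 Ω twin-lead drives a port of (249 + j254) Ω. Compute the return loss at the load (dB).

RL ≈ 3.32 dB

Γ = (149 + j254)/(349 + j254), |Γ| = 0.682
RL = −20·log₁₀|Γ| = −20·log₁₀(0.682)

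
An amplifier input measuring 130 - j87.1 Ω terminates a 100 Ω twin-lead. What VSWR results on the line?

Γ = (Z_L − Z_0)/(Z_L + Z_0) = (30 − j87.1)/(230 − j87.1)
|Γ| = 92.1/246 = 0.375
VSWR = (1 + |Γ|)/(1 − |Γ|) = 1.37/0.625

VSWR ≈ 2.2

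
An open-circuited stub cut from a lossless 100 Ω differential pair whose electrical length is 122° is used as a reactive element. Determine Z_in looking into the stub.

tan(βl) = -1.6
For an open-circuited stub, Z_in = −jZ_0·cot(βl) = −jZ_0/tan(βl)

Z_in ≈ +j62.5 Ω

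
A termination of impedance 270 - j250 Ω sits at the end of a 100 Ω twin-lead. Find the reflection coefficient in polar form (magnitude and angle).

Γ = (Z_L − Z_0)/(Z_L + Z_0) = (170 − j250)/(370 − j250)
|Γ| = 302/447 = 0.677

Γ ≈ 0.677 ∠ -21.7°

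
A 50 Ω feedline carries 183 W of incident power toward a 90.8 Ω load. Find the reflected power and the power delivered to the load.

P_reflected ≈ 15.4 W; P_delivered ≈ 168 W

Γ = (90.8 − 50)/(90.8 + 50) = 0.29
|Γ|² = 0.084
P_refl = |Γ|²·P_inc = 15.4 W, P_del = (1 − |Γ|²)·P_inc = 168 W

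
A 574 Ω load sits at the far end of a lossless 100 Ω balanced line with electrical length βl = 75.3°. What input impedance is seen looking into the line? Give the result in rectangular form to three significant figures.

tan(βl) = tan(75.3°) = 3.81
Z_in = Z_0·(Z_L + jZ_0·tanβl)/(Z_0 + jZ_L·tanβl)
     = 100·(574 + j381)/(100 + j2190)

Z_in ≈ 18.6 − j25.4 Ω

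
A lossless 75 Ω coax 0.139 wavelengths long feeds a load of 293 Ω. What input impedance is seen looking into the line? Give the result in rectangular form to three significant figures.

Z_in ≈ 31.2 − j56.1 Ω

βl = 2π × 0.139 = 50°
tan(βl) = tan(50°) = 1.19
Z_in = Z_0·(Z_L + jZ_0·tanβl)/(Z_0 + jZ_L·tanβl)
     = 75·(293 + j89.5)/(75 + j350)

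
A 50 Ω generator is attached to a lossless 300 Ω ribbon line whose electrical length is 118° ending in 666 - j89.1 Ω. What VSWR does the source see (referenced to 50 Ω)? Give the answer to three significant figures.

tan(βl) = -1.88
Z_in = Z_0·(Z_L + jZ_0·tanβl)/(Z_0 + jZ_L·tanβl) = 171 + j141 Ω
Γ_s = (Z_in − Z_s)/(Z_in + Z_s) = (121 + j141)/(221 + j141), |Γ_s| = 0.709
VSWR = (1 + |Γ_s|)/(1 − |Γ_s|)

VSWR ≈ 5.88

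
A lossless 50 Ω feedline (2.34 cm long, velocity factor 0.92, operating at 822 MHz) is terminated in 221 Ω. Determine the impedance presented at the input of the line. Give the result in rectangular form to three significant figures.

λ = v/f = 0.92·c / 822 MHz = 0.336 m
βl = 2π·l/λ = 2π × 0.0697 = 25.1°
tan(βl) = tan(25.1°) = 0.468
Z_in = Z_0·(Z_L + jZ_0·tanβl)/(Z_0 + jZ_L·tanβl)
     = 50·(221 + j23.4)/(50 + j103)

Z_in ≈ 51 − j82.1 Ω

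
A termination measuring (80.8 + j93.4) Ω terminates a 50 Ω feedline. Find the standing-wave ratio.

VSWR ≈ 4.15

Γ = (Z_L − Z_0)/(Z_L + Z_0) = (30.8 + j93.4)/(130.8 + j93.4)
|Γ| = 98.3/161 = 0.612
VSWR = (1 + |Γ|)/(1 − |Γ|) = 1.61/0.388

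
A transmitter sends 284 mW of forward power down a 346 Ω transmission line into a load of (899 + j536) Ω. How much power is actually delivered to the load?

|Γ| = |(553 + j536)/(1245 + j536)| = 0.568
|Γ|² = 0.323
P_refl = |Γ|²·P_inc = 91.7 mW, P_del = (1 − |Γ|²)·P_inc = 192 mW

P_delivered ≈ 192 mW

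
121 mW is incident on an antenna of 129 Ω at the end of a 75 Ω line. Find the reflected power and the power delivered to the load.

Γ = (129 − 75)/(129 + 75) = 0.265
|Γ|² = 0.0701
P_refl = |Γ|²·P_inc = 8.48 mW, P_del = (1 − |Γ|²)·P_inc = 113 mW

P_reflected ≈ 8.48 mW; P_delivered ≈ 113 mW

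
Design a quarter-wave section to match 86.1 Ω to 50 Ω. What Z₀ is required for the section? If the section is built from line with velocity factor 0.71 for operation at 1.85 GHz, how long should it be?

Z_qwt ≈ 65.6 Ω; length ≈ 2.88 cm

Z_qwt = √(Z_0·R_L) = √(50 × 86.1) = √4305
λ = 0.71·c/f = 0.115 m, so l = λ/4 = 0.0288 m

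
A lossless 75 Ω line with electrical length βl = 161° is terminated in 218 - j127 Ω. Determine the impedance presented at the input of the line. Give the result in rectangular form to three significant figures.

Z_in ≈ 207 + j131 Ω

tan(βl) = tan(161°) = -0.344
Z_in = Z_0·(Z_L + jZ_0·tanβl)/(Z_0 + jZ_L·tanβl)
     = 75·(218 − j153)/(31.3 − j75.1)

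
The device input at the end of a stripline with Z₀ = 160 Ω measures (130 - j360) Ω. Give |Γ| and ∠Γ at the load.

Γ ≈ 0.781 ∠ -43.6°

Γ = (Z_L − Z_0)/(Z_L + Z_0) = (-30 − j360)/(290 − j360)
|Γ| = 361/462 = 0.781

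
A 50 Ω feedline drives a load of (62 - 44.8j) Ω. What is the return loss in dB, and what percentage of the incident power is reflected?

RL ≈ 8.3 dB; 14.8% of incident power reflected

Γ = (12 − j44.8)/(112 − j44.8), |Γ| = 0.384
RL = −20·log₁₀(0.384) = 8.3 dB
P_refl/P_inc = |Γ|² = 0.148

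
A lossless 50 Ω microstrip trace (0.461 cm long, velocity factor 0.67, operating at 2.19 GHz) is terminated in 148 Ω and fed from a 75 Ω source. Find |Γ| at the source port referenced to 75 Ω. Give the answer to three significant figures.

|Γ| ≈ 0.384

λ = v/f = 0.67·c / 2.19 GHz = 0.0918 m
βl = 2π·l/λ = 2π × 0.0502 = 18.1°
tan(βl) = 0.327
Z_in = Z_0·(Z_L + jZ_0·tanβl)/(Z_0 + jZ_L·tanβl) = 84.7 − j65.5 Ω
Γ_s = (Z_in − Z_s)/(Z_in + Z_s) = (9.68 − j65.5)/(160 − j65.5), |Γ_s| = 0.384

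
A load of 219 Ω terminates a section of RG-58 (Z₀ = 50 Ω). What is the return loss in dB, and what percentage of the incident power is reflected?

Γ = (219 − 50)/(219 + 50) = 0.628
RL = −20·log₁₀(0.628) = 4.04 dB
P_refl/P_inc = |Γ|² = 0.395

RL ≈ 4.04 dB; 39.5% of incident power reflected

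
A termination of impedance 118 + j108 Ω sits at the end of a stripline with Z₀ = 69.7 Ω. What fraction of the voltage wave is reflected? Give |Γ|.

|Γ| ≈ 0.546

Γ = (Z_L − Z_0)/(Z_L + Z_0) = (48.3 + j108)/(187.7 + j108)
|Γ| = 118/217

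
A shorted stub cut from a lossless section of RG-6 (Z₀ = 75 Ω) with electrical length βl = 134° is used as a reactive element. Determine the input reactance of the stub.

tan(βl) = -1.04
For a shorted stub, Z_in = jZ_0·tan(βl)

X_in ≈ -77.7 Ω (capacitive)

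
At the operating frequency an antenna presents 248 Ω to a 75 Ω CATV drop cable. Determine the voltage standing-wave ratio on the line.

VSWR ≈ 3.31

Γ = (248 − 75)/(248 + 75) = 0.536
VSWR = (1 + 0.536)/(1 − 0.536)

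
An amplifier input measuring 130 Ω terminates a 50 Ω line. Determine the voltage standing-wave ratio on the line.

Γ = (130 − 50)/(130 + 50) = 0.444
VSWR = (1 + 0.444)/(1 − 0.444)

VSWR ≈ 2.6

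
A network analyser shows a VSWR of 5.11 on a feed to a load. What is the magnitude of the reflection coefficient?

|Γ| = (S − 1)/(S + 1) = (5.11 − 1)/(5.11 + 1) = 4.11/6.11

|Γ| ≈ 0.673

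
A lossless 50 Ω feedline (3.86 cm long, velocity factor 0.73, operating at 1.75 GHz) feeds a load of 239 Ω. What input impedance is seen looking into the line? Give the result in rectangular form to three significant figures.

λ = v/f = 0.73·c / 1.75 GHz = 0.125 m
βl = 2π·l/λ = 2π × 0.308 = 111°
tan(βl) = tan(111°) = -2.6
Z_in = Z_0·(Z_L + jZ_0·tanβl)/(Z_0 + jZ_L·tanβl)
     = 50·(239 − j130)/(50 − j621)

Z_in ≈ 11.9 + j18.3 Ω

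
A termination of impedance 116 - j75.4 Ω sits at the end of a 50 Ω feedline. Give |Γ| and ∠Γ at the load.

Γ = (Z_L − Z_0)/(Z_L + Z_0) = (66 − j75.4)/(166 − j75.4)
|Γ| = 100/182 = 0.55

Γ ≈ 0.55 ∠ -24.4°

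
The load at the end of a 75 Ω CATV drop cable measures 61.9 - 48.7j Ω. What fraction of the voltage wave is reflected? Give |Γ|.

|Γ| ≈ 0.347

Γ = (Z_L − Z_0)/(Z_L + Z_0) = (-13.1 − j48.7)/(136.9 − j48.7)
|Γ| = 50.4/145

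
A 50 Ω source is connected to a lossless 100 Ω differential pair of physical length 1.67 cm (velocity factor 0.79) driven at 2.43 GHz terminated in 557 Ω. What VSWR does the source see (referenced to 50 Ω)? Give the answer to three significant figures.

VSWR ≈ 4.76

λ = v/f = 0.79·c / 2.43 GHz = 0.0975 m
βl = 2π·l/λ = 2π × 0.171 = 61.6°
tan(βl) = 1.85
Z_in = Z_0·(Z_L + jZ_0·tanβl)/(Z_0 + jZ_L·tanβl) = 23 − j51.7 Ω
Γ_s = (Z_in − Z_s)/(Z_in + Z_s) = (-27 − j51.7)/(73 − j51.7), |Γ_s| = 0.653
VSWR = (1 + |Γ_s|)/(1 − |Γ_s|)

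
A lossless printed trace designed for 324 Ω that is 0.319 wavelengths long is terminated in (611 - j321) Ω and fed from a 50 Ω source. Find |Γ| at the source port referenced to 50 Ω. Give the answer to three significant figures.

βl = 2π × 0.319 = 115°
tan(βl) = -2.16
Z_in = Z_0·(Z_L + jZ_0·tanβl)/(Z_0 + jZ_L·tanβl) = 193 + j204 Ω
Γ_s = (Z_in − Z_s)/(Z_in + Z_s) = (143 + j204)/(243 + j204), |Γ_s| = 0.785

|Γ| ≈ 0.785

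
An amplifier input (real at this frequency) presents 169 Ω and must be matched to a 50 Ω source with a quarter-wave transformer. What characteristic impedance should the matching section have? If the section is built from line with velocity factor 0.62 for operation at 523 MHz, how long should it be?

Z_qwt ≈ 91.9 Ω; length ≈ 8.89 cm

Z_qwt = √(Z_0·R_L) = √(50 × 169) = √8450
λ = 0.62·c/f = 0.356 m, so l = λ/4 = 0.0889 m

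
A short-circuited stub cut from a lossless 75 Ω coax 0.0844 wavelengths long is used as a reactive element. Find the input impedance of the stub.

Z_in ≈ +j44 Ω

βl = 2π × 0.0844 = 30.4°
tan(βl) = 0.586
For a short-circuited stub, Z_in = jZ_0·tan(βl)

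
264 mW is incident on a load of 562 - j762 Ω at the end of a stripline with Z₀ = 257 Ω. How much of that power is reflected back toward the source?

P_reflected ≈ 142 mW

|Γ| = |(305 − j762)/(819 − j762)| = 0.734
|Γ|² = 0.538
P_refl = |Γ|²·P_inc = 142 mW, P_del = (1 − |Γ|²)·P_inc = 122 mW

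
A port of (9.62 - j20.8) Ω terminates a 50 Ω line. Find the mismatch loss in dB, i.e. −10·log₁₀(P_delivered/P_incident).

Γ = (-40.38 − j20.8)/(59.62 − j20.8), |Γ| = 0.719
|Γ|² = 0.517, so P_del/P_inc = 1 − |Γ|² = 0.483
ML = −10·log₁₀(1 − |Γ|²)

mismatch loss ≈ 3.16 dB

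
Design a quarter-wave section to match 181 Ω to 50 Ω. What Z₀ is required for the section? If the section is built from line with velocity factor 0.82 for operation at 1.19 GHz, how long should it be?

Z_qwt ≈ 95.1 Ω; length ≈ 5.17 cm

Z_qwt = √(Z_0·R_L) = √(50 × 181) = √9050
λ = 0.82·c/f = 0.207 m, so l = λ/4 = 0.0517 m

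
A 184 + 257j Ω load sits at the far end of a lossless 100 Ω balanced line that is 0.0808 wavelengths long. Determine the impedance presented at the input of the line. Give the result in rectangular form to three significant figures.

βl = 2π × 0.0808 = 29.1°
tan(βl) = tan(29.1°) = 0.556
Z_in = Z_0·(Z_L + jZ_0·tanβl)/(Z_0 + jZ_L·tanβl)
     = 100·(184 + j313)/(-43 + j102)

Z_in ≈ 195 − j262 Ω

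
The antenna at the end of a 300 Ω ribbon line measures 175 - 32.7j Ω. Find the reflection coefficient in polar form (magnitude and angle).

Γ ≈ 0.271 ∠ -161°

Γ = (Z_L − Z_0)/(Z_L + Z_0) = (-125 − j32.7)/(475 − j32.7)
|Γ| = 129/476 = 0.271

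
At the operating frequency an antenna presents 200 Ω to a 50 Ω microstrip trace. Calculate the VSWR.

For a purely resistive load, VSWR = R_L/Z_0 or Z_0/R_L (whichever > 1) = 200/50

VSWR ≈ 4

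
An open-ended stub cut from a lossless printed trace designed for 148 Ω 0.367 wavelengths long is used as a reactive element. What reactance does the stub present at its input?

βl = 2π × 0.367 = 132°
tan(βl) = -1.11
For an open-ended stub, Z_in = −jZ_0·cot(βl) = −jZ_0/tan(βl)

X_in ≈ 134 Ω (inductive)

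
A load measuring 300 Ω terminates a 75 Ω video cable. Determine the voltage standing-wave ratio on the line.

VSWR ≈ 4

Γ = (300 − 75)/(300 + 75) = 0.6
VSWR = (1 + 0.6)/(1 − 0.6)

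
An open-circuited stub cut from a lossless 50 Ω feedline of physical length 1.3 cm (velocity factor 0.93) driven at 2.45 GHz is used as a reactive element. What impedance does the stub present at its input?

λ = v/f = 0.93·c / 2.45 GHz = 0.114 m
βl = 2π·l/λ = 2π × 0.114 = 41.1°
tan(βl) = 0.872
For an open-circuited stub, Z_in = −jZ_0·cot(βl) = −jZ_0/tan(βl)

Z_in ≈ −j57.3 Ω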